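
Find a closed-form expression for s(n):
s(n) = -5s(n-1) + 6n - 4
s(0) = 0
First-order linear with linear forcing.
Homogeneous solution: s_h(n) = A·(-5)^n.
Try particular s_p(n) = pn + q. Substituting:
  pn + q = -5(p(n-1) + q) + 6n - 4.
Matching the n-coefficient: p = -5p + 6 ⇒ p = 1.
Matching constants: q = 5p - 5q - 4 ⇒ q = \frac{1}{6}.
General: s(n) = A·(-5)^n + n + \frac{1}{6}.
Apply s(0) = 0: A + \frac{1}{6} = 0 ⇒ A = - \frac{1}{6}.
So s(n) = - \frac{\left(-5\right)^{n}}{6} + n + \frac{1}{6}.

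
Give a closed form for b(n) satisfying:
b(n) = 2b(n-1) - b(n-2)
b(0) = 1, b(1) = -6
Characteristic equation: x² - 2x + 1 = 0, which is (x - (1))².
Repeated root r = 1.
General solution: b(n) = (A + Bn)·(1)^n.
From b(0) = 1: A = 1.
From b(1) = -6: (A + B)·(1) = -6 ⇒ B = -7.
So b(n) = \left(1 - 7 n\right) \cdot (1)^n.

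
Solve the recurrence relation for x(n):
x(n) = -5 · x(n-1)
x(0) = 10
Pure geometric recurrence with ratio -5.
By induction x(n) = x(0) · (-5)^n = 10 \left(-5\right)^{n}.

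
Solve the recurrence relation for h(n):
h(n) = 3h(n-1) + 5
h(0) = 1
First-order linear non-homogeneous.
Homogeneous solution: h_h(n) = A·(3)^n.
Try constant particular solution h_p = K: K = 3K + 5 ⇒ K = - \frac{5}{2}.
General: h(n) = A·(3)^n - \frac{5}{2}.
Apply h(0) = 1: A - \frac{5}{2} = 1 ⇒ A = \frac{7}{2}.
So h(n) = \frac{7 \cdot 3^{n}}{2} - \frac{5}{2}.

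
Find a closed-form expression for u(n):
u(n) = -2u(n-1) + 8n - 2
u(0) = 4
First-order linear with linear forcing.
Homogeneous solution: u_h(n) = A·(-2)^n.
Try particular u_p(n) = pn + q. Substituting:
  pn + q = -2(p(n-1) + q) + 8n - 2.
Matching the n-coefficient: p = -2p + 8 ⇒ p = \frac{8}{3}.
Matching constants: q = 2p - 2q - 2 ⇒ q = \frac{10}{9}.
General: u(n) = A·(-2)^n + \frac{8 n}{3} + \frac{10}{9}.
Apply u(0) = 4: A + \frac{10}{9} = 4 ⇒ A = \frac{26}{9}.
So u(n) = \frac{26 \left(-2\right)^{n}}{9} + \frac{8 n}{3} + \frac{10}{9}.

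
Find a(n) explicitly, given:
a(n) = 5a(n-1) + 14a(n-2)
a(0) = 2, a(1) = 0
Characteristic equation: x² - 5x - 14 = 0, which factors as (x - (-2))(x - (7)) = 0.
Roots r₁ = -2, r₂ = 7 (distinct).
General solution: a(n) = A·(-2)^n + B·(7)^n.
From a(0) = 2: A + B = 2.
From a(1) = 0: -2A + 7B = 0.
Solving: A = \frac{14}{9}, B = \frac{4}{9}.
So a(n) = \frac{14 \left(-2\right)^{n}}{9} + \frac{4 \cdot 7^{n}}{9}.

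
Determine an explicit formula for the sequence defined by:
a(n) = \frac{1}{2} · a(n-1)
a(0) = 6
Pure geometric recurrence with ratio \frac{1}{2}.
By induction a(n) = a(0) · (\frac{1}{2})^n = 6 \cdot 2^{- n}.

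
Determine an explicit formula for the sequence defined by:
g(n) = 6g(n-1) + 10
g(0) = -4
First-order linear non-homogeneous.
Homogeneous solution: g_h(n) = A·(6)^n.
Try constant particular solution g_p = K: K = 6K + 10 ⇒ K = -2.
General: g(n) = A·(6)^n - 2.
Apply g(0) = -4: A - 2 = -4 ⇒ A = -2.
So g(n) = - 2 \cdot 6^{n} - 2.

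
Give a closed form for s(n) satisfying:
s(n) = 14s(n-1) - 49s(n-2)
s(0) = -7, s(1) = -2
Characteristic equation: x² - 14x + 49 = 0, which is (x - (7))².
Repeated root r = 7.
General solution: s(n) = (A + Bn)·(7)^n.
From s(0) = -7: A = -7.
From s(1) = -2: (A + B)·(7) = -2 ⇒ B = \frac{47}{7}.
So s(n) = \left(\frac{47 n}{7} - 7\right) \cdot (7)^n.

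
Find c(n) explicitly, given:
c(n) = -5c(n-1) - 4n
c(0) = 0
First-order linear with linear forcing.
Homogeneous solution: c_h(n) = A·(-5)^n.
Try particular c_p(n) = pn + q. Substituting:
  pn + q = -5(p(n-1) + q) - 4n.
Matching the n-coefficient: p = -5p - 4 ⇒ p = - \frac{2}{3}.
Matching constants: q = 5p - 5q ⇒ q = - \frac{5}{9}.
General: c(n) = A·(-5)^n - \frac{2 n}{3} - \frac{5}{9}.
Apply c(0) = 0: A - \frac{5}{9} = 0 ⇒ A = \frac{5}{9}.
So c(n) = \frac{5 \left(-5\right)^{n}}{9} - \frac{2 n}{3} - \frac{5}{9}.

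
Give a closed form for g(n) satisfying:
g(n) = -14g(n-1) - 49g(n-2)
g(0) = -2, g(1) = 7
Characteristic equation: x² + 14x + 49 = 0, which is (x - (-7))².
Repeated root r = -7.
General solution: g(n) = (A + Bn)·(-7)^n.
From g(0) = -2: A = -2.
From g(1) = 7: (A + B)·(-7) = 7 ⇒ B = 1.
So g(n) = \left(n - 2\right) \cdot (-7)^n.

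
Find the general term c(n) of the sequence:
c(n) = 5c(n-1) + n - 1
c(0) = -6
First-order linear with linear forcing.
Homogeneous solution: c_h(n) = A·(5)^n.
Try particular c_p(n) = pn + q. Substituting:
  pn + q = 5(p(n-1) + q) + n - 1.
Matching the n-coefficient: p = 5p + 1 ⇒ p = - \frac{1}{4}.
Matching constants: q = -5p + 5q - 1 ⇒ q = - \frac{1}{16}.
General: c(n) = A·(5)^n - \frac{n}{4} - \frac{1}{16}.
Apply c(0) = -6: A - \frac{1}{16} = -6 ⇒ A = - \frac{95}{16}.
So c(n) = - \frac{95 \cdot 5^{n}}{16} - \frac{n}{4} - \frac{1}{16}.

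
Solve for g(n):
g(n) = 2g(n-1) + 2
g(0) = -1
First-order linear non-homogeneous.
Homogeneous solution: g_h(n) = A·(2)^n.
Try constant particular solution g_p = K: K = 2K + 2 ⇒ K = -2.
General: g(n) = A·(2)^n - 2.
Apply g(0) = -1: A - 2 = -1 ⇒ A = 1.
So g(n) = 2^{n} - 2.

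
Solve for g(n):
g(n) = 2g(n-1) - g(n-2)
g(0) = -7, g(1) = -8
Characteristic equation: x² - 2x + 1 = 0, which is (x - (1))².
Repeated root r = 1.
General solution: g(n) = (A + Bn)·(1)^n.
From g(0) = -7: A = -7.
From g(1) = -8: (A + B)·(1) = -8 ⇒ B = -1.
So g(n) = \left(- n - 7\right) \cdot (1)^n.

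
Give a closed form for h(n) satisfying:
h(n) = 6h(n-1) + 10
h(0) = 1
First-order linear non-homogeneous.
Homogeneous solution: h_h(n) = A·(6)^n.
Try constant particular solution h_p = K: K = 6K + 10 ⇒ K = -2.
General: h(n) = A·(6)^n - 2.
Apply h(0) = 1: A - 2 = 1 ⇒ A = 3.
So h(n) = 3 \cdot 6^{n} - 2.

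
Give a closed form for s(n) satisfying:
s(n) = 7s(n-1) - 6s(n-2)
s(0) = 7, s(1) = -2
Characteristic equation: x² - 7x + 6 = 0, which factors as (x - (1))(x - (6)) = 0.
Roots r₁ = 1, r₂ = 6 (distinct).
General solution: s(n) = A·(1)^n + B·(6)^n.
From s(0) = 7: A + B = 7.
From s(1) = -2: A + 6B = -2.
Solving: A = \frac{44}{5}, B = - \frac{9}{5}.
So s(n) = \frac{44}{5} - \frac{9 \cdot 6^{n}}{5}.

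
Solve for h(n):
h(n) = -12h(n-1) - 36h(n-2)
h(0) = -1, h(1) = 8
Characteristic equation: x² + 12x + 36 = 0, which is (x - (-6))².
Repeated root r = -6.
General solution: h(n) = (A + Bn)·(-6)^n.
From h(0) = -1: A = -1.
From h(1) = 8: (A + B)·(-6) = 8 ⇒ B = - \frac{1}{3}.
So h(n) = \left(- \frac{n}{3} - 1\right) \cdot (-6)^n.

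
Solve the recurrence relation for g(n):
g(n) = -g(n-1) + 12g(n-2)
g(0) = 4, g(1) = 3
Characteristic equation: x² + x - 12 = 0, which factors as (x - (3))(x - (-4)) = 0.
Roots r₁ = 3, r₂ = -4 (distinct).
General solution: g(n) = A·(3)^n + B·(-4)^n.
From g(0) = 4: A + B = 4.
From g(1) = 3: 3A - 4B = 3.
Solving: A = \frac{19}{7}, B = \frac{9}{7}.
So g(n) = \frac{9 \left(-4\right)^{n}}{7} + \frac{19 \cdot 3^{n}}{7}.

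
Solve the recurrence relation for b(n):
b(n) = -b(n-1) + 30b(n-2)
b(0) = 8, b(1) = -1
Characteristic equation: x² + x - 30 = 0, which factors as (x - (5))(x - (-6)) = 0.
Roots r₁ = 5, r₂ = -6 (distinct).
General solution: b(n) = A·(5)^n + B·(-6)^n.
From b(0) = 8: A + B = 8.
From b(1) = -1: 5A - 6B = -1.
Solving: A = \frac{47}{11}, B = \frac{41}{11}.
So b(n) = \frac{41 \left(-6\right)^{n}}{11} + \frac{47 \cdot 5^{n}}{11}.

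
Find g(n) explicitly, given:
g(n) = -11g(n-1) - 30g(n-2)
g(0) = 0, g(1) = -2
Characteristic equation: x² + 11x + 30 = 0, which factors as (x - (-5))(x - (-6)) = 0.
Roots r₁ = -5, r₂ = -6 (distinct).
General solution: g(n) = A·(-5)^n + B·(-6)^n.
From g(0) = 0: A + B = 0.
From g(1) = -2: -5A - 6B = -2.
Solving: A = -2, B = 2.
So g(n) = - 2 \left(-5\right)^{n} + 2 \left(-6\right)^{n}.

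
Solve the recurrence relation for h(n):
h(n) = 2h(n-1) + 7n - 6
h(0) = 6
First-order linear with linear forcing.
Homogeneous solution: h_h(n) = A·(2)^n.
Try particular h_p(n) = pn + q. Substituting:
  pn + q = 2(p(n-1) + q) + 7n - 6.
Matching the n-coefficient: p = 2p + 7 ⇒ p = -7.
Matching constants: q = -2p + 2q - 6 ⇒ q = -8.
General: h(n) = A·(2)^n - 7 n - 8.
Apply h(0) = 6: A - 8 = 6 ⇒ A = 14.
So h(n) = 14 \cdot 2^{n} - 7 n - 8.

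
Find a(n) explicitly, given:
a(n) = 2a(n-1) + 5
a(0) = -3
First-order linear non-homogeneous.
Homogeneous solution: a_h(n) = A·(2)^n.
Try constant particular solution a_p = K: K = 2K + 5 ⇒ K = -5.
General: a(n) = A·(2)^n - 5.
Apply a(0) = -3: A - 5 = -3 ⇒ A = 2.
So a(n) = 2 \cdot 2^{n} - 5.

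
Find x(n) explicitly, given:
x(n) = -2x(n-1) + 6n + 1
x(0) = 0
First-order linear with linear forcing.
Homogeneous solution: x_h(n) = A·(-2)^n.
Try particular x_p(n) = pn + q. Substituting:
  pn + q = -2(p(n-1) + q) + 6n + 1.
Matching the n-coefficient: p = -2p + 6 ⇒ p = 2.
Matching constants: q = 2p - 2q + 1 ⇒ q = \frac{5}{3}.
General: x(n) = A·(-2)^n + 2 n + \frac{5}{3}.
Apply x(0) = 0: A + \frac{5}{3} = 0 ⇒ A = - \frac{5}{3}.
So x(n) = - \frac{5 \left(-2\right)^{n}}{3} + 2 n + \frac{5}{3}.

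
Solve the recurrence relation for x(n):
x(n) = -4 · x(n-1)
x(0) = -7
Pure geometric recurrence with ratio -4.
By induction x(n) = x(0) · (-4)^n = - 7 \left(-4\right)^{n}.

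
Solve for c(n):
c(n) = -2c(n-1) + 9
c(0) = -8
First-order linear non-homogeneous.
Homogeneous solution: c_h(n) = A·(-2)^n.
Try constant particular solution c_p = K: K = -2K + 9 ⇒ K = 3.
General: c(n) = A·(-2)^n + 3.
Apply c(0) = -8: A + 3 = -8 ⇒ A = -11.
So c(n) = 3 - 11 \left(-2\right)^{n}.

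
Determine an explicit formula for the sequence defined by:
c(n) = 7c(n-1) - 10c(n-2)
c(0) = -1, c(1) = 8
Characteristic equation: x² - 7x + 10 = 0, which factors as (x - (2))(x - (5)) = 0.
Roots r₁ = 2, r₂ = 5 (distinct).
General solution: c(n) = A·(2)^n + B·(5)^n.
From c(0) = -1: A + B = -1.
From c(1) = 8: 2A + 5B = 8.
Solving: A = - \frac{13}{3}, B = \frac{10}{3}.
So c(n) = - \frac{13 \cdot 2^{n}}{3} + \frac{10 \cdot 5^{n}}{3}.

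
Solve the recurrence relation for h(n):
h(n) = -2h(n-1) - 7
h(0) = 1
First-order linear non-homogeneous.
Homogeneous solution: h_h(n) = A·(-2)^n.
Try constant particular solution h_p = K: K = -2K - 7 ⇒ K = - \frac{7}{3}.
General: h(n) = A·(-2)^n - \frac{7}{3}.
Apply h(0) = 1: A - \frac{7}{3} = 1 ⇒ A = \frac{10}{3}.
So h(n) = \frac{10 \left(-2\right)^{n}}{3} - \frac{7}{3}.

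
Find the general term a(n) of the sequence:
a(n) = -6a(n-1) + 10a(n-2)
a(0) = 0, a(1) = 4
Characteristic equation: x² + 6x - 10 = 0.
Discriminant Δ = (-6)² + 4·(10) = 76.
Roots r₁,₂ = (-6 ± √76)/2, so r₁ = -3 + \sqrt{19}, r₂ = - \sqrt{19} - 3.
General solution: a(n) = A·r₁^n + B·r₂^n.
From the initial conditions, A + B = 0 and r₁A + r₂B = 4.
Since r₁ - r₂ = √76: A = (4 - (0)r₂)/√76 = \frac{2 \sqrt{19}}{19}, and B = 0 - A = - \frac{2 \sqrt{19}}{19}.
So a(n) = \left(\frac{2 \sqrt{19}}{19}\right)\left(-3 + \sqrt{19}\right)^n + \left(- \frac{2 \sqrt{19}}{19}\right)\left(- \sqrt{19} - 3\right)^n.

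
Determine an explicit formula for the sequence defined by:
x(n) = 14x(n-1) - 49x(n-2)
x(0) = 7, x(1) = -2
Characteristic equation: x² - 14x + 49 = 0, which is (x - (7))².
Repeated root r = 7.
General solution: x(n) = (A + Bn)·(7)^n.
From x(0) = 7: A = 7.
From x(1) = -2: (A + B)·(7) = -2 ⇒ B = - \frac{51}{7}.
So x(n) = \left(7 - \frac{51 n}{7}\right) \cdot (7)^n.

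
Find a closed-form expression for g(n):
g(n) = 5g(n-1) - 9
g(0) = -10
First-order linear non-homogeneous.
Homogeneous solution: g_h(n) = A·(5)^n.
Try constant particular solution g_p = K: K = 5K - 9 ⇒ K = \frac{9}{4}.
General: g(n) = A·(5)^n + \frac{9}{4}.
Apply g(0) = -10: A + \frac{9}{4} = -10 ⇒ A = - \frac{49}{4}.
So g(n) = \frac{9}{4} - \frac{49 \cdot 5^{n}}{4}.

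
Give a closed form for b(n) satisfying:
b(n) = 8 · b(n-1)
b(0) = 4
Pure geometric recurrence with ratio 8.
By induction b(n) = b(0) · (8)^n = 4 \cdot 8^{n}.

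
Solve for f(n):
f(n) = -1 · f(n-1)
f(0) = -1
Pure geometric recurrence with ratio -1.
By induction f(n) = f(0) · (-1)^n = - \left(-1\right)^{n}.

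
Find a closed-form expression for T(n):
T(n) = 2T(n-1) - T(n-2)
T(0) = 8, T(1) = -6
Characteristic equation: x² - 2x + 1 = 0, which is (x - (1))².
Repeated root r = 1.
General solution: T(n) = (A + Bn)·(1)^n.
From T(0) = 8: A = 8.
From T(1) = -6: (A + B)·(1) = -6 ⇒ B = -14.
So T(n) = \left(8 - 14 n\right) \cdot (1)^n.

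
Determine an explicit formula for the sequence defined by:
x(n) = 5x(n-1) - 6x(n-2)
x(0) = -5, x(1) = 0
Characteristic equation: x² - 5x + 6 = 0, which factors as (x - (2))(x - (3)) = 0.
Roots r₁ = 2, r₂ = 3 (distinct).
General solution: x(n) = A·(2)^n + B·(3)^n.
From x(0) = -5: A + B = -5.
From x(1) = 0: 2A + 3B = 0.
Solving: A = -15, B = 10.
So x(n) = - 15 \cdot 2^{n} + 10 \cdot 3^{n}.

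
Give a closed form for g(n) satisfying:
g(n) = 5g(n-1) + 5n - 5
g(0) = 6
First-order linear with linear forcing.
Homogeneous solution: g_h(n) = A·(5)^n.
Try particular g_p(n) = pn + q. Substituting:
  pn + q = 5(p(n-1) + q) + 5n - 5.
Matching the n-coefficient: p = 5p + 5 ⇒ p = - \frac{5}{4}.
Matching constants: q = -5p + 5q - 5 ⇒ q = - \frac{5}{16}.
General: g(n) = A·(5)^n - \frac{5 n}{4} - \frac{5}{16}.
Apply g(0) = 6: A - \frac{5}{16} = 6 ⇒ A = \frac{101}{16}.
So g(n) = \frac{101 \cdot 5^{n}}{16} - \frac{5 n}{4} - \frac{5}{16}.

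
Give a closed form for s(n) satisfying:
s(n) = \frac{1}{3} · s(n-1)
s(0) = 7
Pure geometric recurrence with ratio \frac{1}{3}.
By induction s(n) = s(0) · (\frac{1}{3})^n = 7 \cdot 3^{- n}.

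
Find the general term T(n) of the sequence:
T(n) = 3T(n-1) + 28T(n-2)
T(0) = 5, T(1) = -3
Characteristic equation: x² - 3x - 28 = 0, which factors as (x - (7))(x - (-4)) = 0.
Roots r₁ = 7, r₂ = -4 (distinct).
General solution: T(n) = A·(7)^n + B·(-4)^n.
From T(0) = 5: A + B = 5.
From T(1) = -3: 7A - 4B = -3.
Solving: A = \frac{17}{11}, B = \frac{38}{11}.
So T(n) = \frac{38 \left(-4\right)^{n}}{11} + \frac{17 \cdot 7^{n}}{11}.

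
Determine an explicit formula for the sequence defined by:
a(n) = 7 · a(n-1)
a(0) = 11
Pure geometric recurrence with ratio 7.
By induction a(n) = a(0) · (7)^n = 11 \cdot 7^{n}.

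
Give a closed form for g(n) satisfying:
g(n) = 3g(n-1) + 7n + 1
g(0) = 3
First-order linear with linear forcing.
Homogeneous solution: g_h(n) = A·(3)^n.
Try particular g_p(n) = pn + q. Substituting:
  pn + q = 3(p(n-1) + q) + 7n + 1.
Matching the n-coefficient: p = 3p + 7 ⇒ p = - \frac{7}{2}.
Matching constants: q = -3p + 3q + 1 ⇒ q = - \frac{23}{4}.
General: g(n) = A·(3)^n - \frac{7 n}{2} - \frac{23}{4}.
Apply g(0) = 3: A - \frac{23}{4} = 3 ⇒ A = \frac{35}{4}.
So g(n) = \frac{35 \cdot 3^{n}}{4} - \frac{7 n}{2} - \frac{23}{4}.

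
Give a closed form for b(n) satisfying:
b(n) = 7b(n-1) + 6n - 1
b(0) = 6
First-order linear with linear forcing.
Homogeneous solution: b_h(n) = A·(7)^n.
Try particular b_p(n) = pn + q. Substituting:
  pn + q = 7(p(n-1) + q) + 6n - 1.
Matching the n-coefficient: p = 7p + 6 ⇒ p = -1.
Matching constants: q = -7p + 7q - 1 ⇒ q = -1.
General: b(n) = A·(7)^n - n - 1.
Apply b(0) = 6: A - 1 = 6 ⇒ A = 7.
So b(n) = 7 \cdot 7^{n} - n - 1.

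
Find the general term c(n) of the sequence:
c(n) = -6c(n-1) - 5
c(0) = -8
First-order linear non-homogeneous.
Homogeneous solution: c_h(n) = A·(-6)^n.
Try constant particular solution c_p = K: K = -6K - 5 ⇒ K = - \frac{5}{7}.
General: c(n) = A·(-6)^n - \frac{5}{7}.
Apply c(0) = -8: A - \frac{5}{7} = -8 ⇒ A = - \frac{51}{7}.
So c(n) = - \frac{51 \left(-6\right)^{n}}{7} - \frac{5}{7}.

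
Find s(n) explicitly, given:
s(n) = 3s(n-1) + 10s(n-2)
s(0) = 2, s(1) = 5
Characteristic equation: x² - 3x - 10 = 0, which factors as (x - (-2))(x - (5)) = 0.
Roots r₁ = -2, r₂ = 5 (distinct).
General solution: s(n) = A·(-2)^n + B·(5)^n.
From s(0) = 2: A + B = 2.
From s(1) = 5: -2A + 5B = 5.
Solving: A = \frac{5}{7}, B = \frac{9}{7}.
So s(n) = \frac{5 \left(-2\right)^{n}}{7} + \frac{9 \cdot 5^{n}}{7}.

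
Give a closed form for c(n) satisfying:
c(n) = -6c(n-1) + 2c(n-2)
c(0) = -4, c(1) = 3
Characteristic equation: x² + 6x - 2 = 0.
Discriminant Δ = (-6)² + 4·(2) = 44.
Roots r₁,₂ = (-6 ± √44)/2, so r₁ = -3 + \sqrt{11}, r₂ = - \sqrt{11} - 3.
General solution: c(n) = A·r₁^n + B·r₂^n.
From the initial conditions, A + B = -4 and r₁A + r₂B = 3.
Since r₁ - r₂ = √44: A = (3 - (-4)r₂)/√44 = -2 - \frac{9 \sqrt{11}}{22}, and B = -4 - A = -2 + \frac{9 \sqrt{11}}{22}.
So c(n) = \left(-2 - \frac{9 \sqrt{11}}{22}\right)\left(-3 + \sqrt{11}\right)^n + \left(-2 + \frac{9 \sqrt{11}}{22}\right)\left(- \sqrt{11} - 3\right)^n.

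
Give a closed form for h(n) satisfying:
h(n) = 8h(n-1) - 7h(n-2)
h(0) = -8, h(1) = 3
Characteristic equation: x² - 8x + 7 = 0, which factors as (x - (7))(x - (1)) = 0.
Roots r₁ = 7, r₂ = 1 (distinct).
General solution: h(n) = A·(7)^n + B·(1)^n.
From h(0) = -8: A + B = -8.
From h(1) = 3: 7A + B = 3.
Solving: A = \frac{11}{6}, B = - \frac{59}{6}.
So h(n) = \frac{11 \cdot 7^{n}}{6} - \frac{59}{6}.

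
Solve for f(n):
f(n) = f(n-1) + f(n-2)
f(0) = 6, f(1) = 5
Characteristic equation: x² - x - 1 = 0.
Discriminant Δ = (1)² + 4·(1) = 5.
Roots r₁,₂ = (1 ± √5)/2, so r₁ = \frac{1}{2} + \frac{\sqrt{5}}{2}, r₂ = \frac{1}{2} - \frac{\sqrt{5}}{2}.
General solution: f(n) = A·r₁^n + B·r₂^n.
From the initial conditions, A + B = 6 and r₁A + r₂B = 5.
Since r₁ - r₂ = √5: A = (5 - (6)r₂)/√5 = \frac{2 \sqrt{5}}{5} + 3, and B = 6 - A = 3 - \frac{2 \sqrt{5}}{5}.
So f(n) = \left(\frac{2 \sqrt{5}}{5} + 3\right)\left(\frac{1}{2} + \frac{\sqrt{5}}{2}\right)^n + \left(3 - \frac{2 \sqrt{5}}{5}\right)\left(\frac{1}{2} - \frac{\sqrt{5}}{2}\right)^n.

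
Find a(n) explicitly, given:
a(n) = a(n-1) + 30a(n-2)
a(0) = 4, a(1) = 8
Characteristic equation: x² - x - 30 = 0, which factors as (x - (6))(x - (-5)) = 0.
Roots r₁ = 6, r₂ = -5 (distinct).
General solution: a(n) = A·(6)^n + B·(-5)^n.
From a(0) = 4: A + B = 4.
From a(1) = 8: 6A - 5B = 8.
Solving: A = \frac{28}{11}, B = \frac{16}{11}.
So a(n) = \frac{16 \left(-5\right)^{n}}{11} + \frac{28 \cdot 6^{n}}{11}.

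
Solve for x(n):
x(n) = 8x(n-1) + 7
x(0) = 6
First-order linear non-homogeneous.
Homogeneous solution: x_h(n) = A·(8)^n.
Try constant particular solution x_p = K: K = 8K + 7 ⇒ K = -1.
General: x(n) = A·(8)^n - 1.
Apply x(0) = 6: A - 1 = 6 ⇒ A = 7.
So x(n) = 7 \cdot 8^{n} - 1.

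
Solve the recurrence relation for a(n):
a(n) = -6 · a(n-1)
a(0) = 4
Pure geometric recurrence with ratio -6.
By induction a(n) = a(0) · (-6)^n = 4 \left(-6\right)^{n}.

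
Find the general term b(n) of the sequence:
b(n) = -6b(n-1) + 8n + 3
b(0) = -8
First-order linear with linear forcing.
Homogeneous solution: b_h(n) = A·(-6)^n.
Try particular b_p(n) = pn + q. Substituting:
  pn + q = -6(p(n-1) + q) + 8n + 3.
Matching the n-coefficient: p = -6p + 8 ⇒ p = \frac{8}{7}.
Matching constants: q = 6p - 6q + 3 ⇒ q = \frac{69}{49}.
General: b(n) = A·(-6)^n + \frac{8 n}{7} + \frac{69}{49}.
Apply b(0) = -8: A + \frac{69}{49} = -8 ⇒ A = - \frac{461}{49}.
So b(n) = - \frac{461 \left(-6\right)^{n}}{49} + \frac{8 n}{7} + \frac{69}{49}.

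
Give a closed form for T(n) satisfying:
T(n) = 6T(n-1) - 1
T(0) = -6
First-order linear non-homogeneous.
Homogeneous solution: T_h(n) = A·(6)^n.
Try constant particular solution T_p = K: K = 6K - 1 ⇒ K = \frac{1}{5}.
General: T(n) = A·(6)^n + \frac{1}{5}.
Apply T(0) = -6: A + \frac{1}{5} = -6 ⇒ A = - \frac{31}{5}.
So T(n) = \frac{1}{5} - \frac{31 \cdot 6^{n}}{5}.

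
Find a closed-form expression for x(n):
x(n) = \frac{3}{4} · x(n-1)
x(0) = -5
Pure geometric recurrence with ratio \frac{3}{4}.
By induction x(n) = x(0) · (\frac{3}{4})^n = - 5 \left(\frac{3}{4}\right)^{n}.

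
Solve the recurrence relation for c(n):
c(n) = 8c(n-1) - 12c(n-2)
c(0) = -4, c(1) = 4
Characteristic equation: x² - 8x + 12 = 0, which factors as (x - (2))(x - (6)) = 0.
Roots r₁ = 2, r₂ = 6 (distinct).
General solution: c(n) = A·(2)^n + B·(6)^n.
From c(0) = -4: A + B = -4.
From c(1) = 4: 2A + 6B = 4.
Solving: A = -7, B = 3.
So c(n) = - 7 \cdot 2^{n} + 3 \cdot 6^{n}.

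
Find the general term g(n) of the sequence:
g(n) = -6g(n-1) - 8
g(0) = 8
First-order linear non-homogeneous.
Homogeneous solution: g_h(n) = A·(-6)^n.
Try constant particular solution g_p = K: K = -6K - 8 ⇒ K = - \frac{8}{7}.
General: g(n) = A·(-6)^n - \frac{8}{7}.
Apply g(0) = 8: A - \frac{8}{7} = 8 ⇒ A = \frac{64}{7}.
So g(n) = \frac{64 \left(-6\right)^{n}}{7} - \frac{8}{7}.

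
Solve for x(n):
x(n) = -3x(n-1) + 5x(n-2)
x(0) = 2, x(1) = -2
Characteristic equation: x² + 3x - 5 = 0.
Discriminant Δ = (-3)² + 4·(5) = 29.
Roots r₁,₂ = (-3 ± √29)/2, so r₁ = - \frac{3}{2} + \frac{\sqrt{29}}{2}, r₂ = - \frac{\sqrt{29}}{2} - \frac{3}{2}.
General solution: x(n) = A·r₁^n + B·r₂^n.
From the initial conditions, A + B = 2 and r₁A + r₂B = -2.
Since r₁ - r₂ = √29: A = (-2 - (2)r₂)/√29 = \frac{\sqrt{29}}{29} + 1, and B = 2 - A = 1 - \frac{\sqrt{29}}{29}.
So x(n) = \left(\frac{\sqrt{29}}{29} + 1\right)\left(- \frac{3}{2} + \frac{\sqrt{29}}{2}\right)^n + \left(1 - \frac{\sqrt{29}}{29}\right)\left(- \frac{\sqrt{29}}{2} - \frac{3}{2}\right)^n.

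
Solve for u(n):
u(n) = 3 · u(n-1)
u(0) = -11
Pure geometric recurrence with ratio 3.
By induction u(n) = u(0) · (3)^n = - 11 \cdot 3^{n}.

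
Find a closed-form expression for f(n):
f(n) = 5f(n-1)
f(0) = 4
This is a homogeneous first-order recurrence with ratio 5.
By induction f(n) = f(0) · (5)^n = 4 \cdot 5^{n}.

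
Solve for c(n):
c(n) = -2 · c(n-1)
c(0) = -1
Pure geometric recurrence with ratio -2.
By induction c(n) = c(0) · (-2)^n = - \left(-2\right)^{n}.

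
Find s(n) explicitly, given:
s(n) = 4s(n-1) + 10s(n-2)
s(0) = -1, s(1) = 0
Characteristic equation: x² - 4x - 10 = 0.
Discriminant Δ = (4)² + 4·(10) = 56.
Roots r₁,₂ = (4 ± √56)/2, so r₁ = 2 + \sqrt{14}, r₂ = 2 - \sqrt{14}.
General solution: s(n) = A·r₁^n + B·r₂^n.
From the initial conditions, A + B = -1 and r₁A + r₂B = 0.
Since r₁ - r₂ = √56: A = (0 - (-1)r₂)/√56 = - \frac{1}{2} + \frac{\sqrt{14}}{14}, and B = -1 - A = - \frac{1}{2} - \frac{\sqrt{14}}{14}.
So s(n) = \left(- \frac{1}{2} + \frac{\sqrt{14}}{14}\right)\left(2 + \sqrt{14}\right)^n + \left(- \frac{1}{2} - \frac{\sqrt{14}}{14}\right)\left(2 - \sqrt{14}\right)^n.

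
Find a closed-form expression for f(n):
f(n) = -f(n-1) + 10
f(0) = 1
First-order linear non-homogeneous.
Homogeneous solution: f_h(n) = A·(-1)^n.
Try constant particular solution f_p = K: K = -K + 10 ⇒ K = 5.
General: f(n) = A·(-1)^n + 5.
Apply f(0) = 1: A + 5 = 1 ⇒ A = -4.
So f(n) = 5 - 4 \left(-1\right)^{n}.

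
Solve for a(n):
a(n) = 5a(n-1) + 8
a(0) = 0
First-order linear non-homogeneous.
Homogeneous solution: a_h(n) = A·(5)^n.
Try constant particular solution a_p = K: K = 5K + 8 ⇒ K = -2.
General: a(n) = A·(5)^n - 2.
Apply a(0) = 0: A - 2 = 0 ⇒ A = 2.
So a(n) = 2 \cdot 5^{n} - 2.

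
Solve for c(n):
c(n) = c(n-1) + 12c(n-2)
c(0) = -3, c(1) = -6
Characteristic equation: x² - x - 12 = 0, which factors as (x - (-3))(x - (4)) = 0.
Roots r₁ = -3, r₂ = 4 (distinct).
General solution: c(n) = A·(-3)^n + B·(4)^n.
From c(0) = -3: A + B = -3.
From c(1) = -6: -3A + 4B = -6.
Solving: A = - \frac{6}{7}, B = - \frac{15}{7}.
So c(n) = - \frac{6 \left(-3\right)^{n}}{7} - \frac{15 \cdot 4^{n}}{7}.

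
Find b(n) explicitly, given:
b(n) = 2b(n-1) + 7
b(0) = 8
First-order linear non-homogeneous.
Homogeneous solution: b_h(n) = A·(2)^n.
Try constant particular solution b_p = K: K = 2K + 7 ⇒ K = -7.
General: b(n) = A·(2)^n - 7.
Apply b(0) = 8: A - 7 = 8 ⇒ A = 15.
So b(n) = 15 \cdot 2^{n} - 7.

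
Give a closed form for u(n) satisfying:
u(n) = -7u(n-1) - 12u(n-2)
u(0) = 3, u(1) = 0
Characteristic equation: x² + 7x + 12 = 0, which factors as (x - (-3))(x - (-4)) = 0.
Roots r₁ = -3, r₂ = -4 (distinct).
General solution: u(n) = A·(-3)^n + B·(-4)^n.
From u(0) = 3: A + B = 3.
From u(1) = 0: -3A - 4B = 0.
Solving: A = 12, B = -9.
So u(n) = 12 \left(-3\right)^{n} - 9 \left(-4\right)^{n}.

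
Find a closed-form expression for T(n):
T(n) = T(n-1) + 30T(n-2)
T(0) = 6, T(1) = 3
Characteristic equation: x² - x - 30 = 0, which factors as (x - (6))(x - (-5)) = 0.
Roots r₁ = 6, r₂ = -5 (distinct).
General solution: T(n) = A·(6)^n + B·(-5)^n.
From T(0) = 6: A + B = 6.
From T(1) = 3: 6A - 5B = 3.
Solving: A = 3, B = 3.
So T(n) = 3 \left(-5\right)^{n} + 3 \cdot 6^{n}.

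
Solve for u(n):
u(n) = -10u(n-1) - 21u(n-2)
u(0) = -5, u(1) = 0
Characteristic equation: x² + 10x + 21 = 0, which factors as (x - (-7))(x - (-3)) = 0.
Roots r₁ = -7, r₂ = -3 (distinct).
General solution: u(n) = A·(-7)^n + B·(-3)^n.
From u(0) = -5: A + B = -5.
From u(1) = 0: -7A - 3B = 0.
Solving: A = \frac{15}{4}, B = - \frac{35}{4}.
So u(n) = - \frac{35 \left(-3\right)^{n}}{4} + \frac{15 \left(-7\right)^{n}}{4}.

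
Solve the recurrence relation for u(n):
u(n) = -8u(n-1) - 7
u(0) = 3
First-order linear non-homogeneous.
Homogeneous solution: u_h(n) = A·(-8)^n.
Try constant particular solution u_p = K: K = -8K - 7 ⇒ K = - \frac{7}{9}.
General: u(n) = A·(-8)^n - \frac{7}{9}.
Apply u(0) = 3: A - \frac{7}{9} = 3 ⇒ A = \frac{34}{9}.
So u(n) = \frac{34 \left(-8\right)^{n}}{9} - \frac{7}{9}.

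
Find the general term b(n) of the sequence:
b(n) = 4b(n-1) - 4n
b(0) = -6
First-order linear with linear forcing.
Homogeneous solution: b_h(n) = A·(4)^n.
Try particular b_p(n) = pn + q. Substituting:
  pn + q = 4(p(n-1) + q) - 4n.
Matching the n-coefficient: p = 4p - 4 ⇒ p = \frac{4}{3}.
Matching constants: q = -4p + 4q ⇒ q = \frac{16}{9}.
General: b(n) = A·(4)^n + \frac{4 n}{3} + \frac{16}{9}.
Apply b(0) = -6: A + \frac{16}{9} = -6 ⇒ A = - \frac{70}{9}.
So b(n) = - \frac{70 \cdot 4^{n}}{9} + \frac{4 n}{3} + \frac{16}{9}.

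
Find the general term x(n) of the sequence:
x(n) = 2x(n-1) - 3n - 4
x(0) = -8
First-order linear with linear forcing.
Homogeneous solution: x_h(n) = A·(2)^n.
Try particular x_p(n) = pn + q. Substituting:
  pn + q = 2(p(n-1) + q) - 3n - 4.
Matching the n-coefficient: p = 2p - 3 ⇒ p = 3.
Matching constants: q = -2p + 2q - 4 ⇒ q = 10.
General: x(n) = A·(2)^n + 3 n + 10.
Apply x(0) = -8: A + 10 = -8 ⇒ A = -18.
So x(n) = - 18 \cdot 2^{n} + 3 n + 10.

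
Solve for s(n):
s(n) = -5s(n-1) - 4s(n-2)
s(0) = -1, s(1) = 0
Characteristic equation: x² + 5x + 4 = 0, which factors as (x - (-1))(x - (-4)) = 0.
Roots r₁ = -1, r₂ = -4 (distinct).
General solution: s(n) = A·(-1)^n + B·(-4)^n.
From s(0) = -1: A + B = -1.
From s(1) = 0: -A - 4B = 0.
Solving: A = - \frac{4}{3}, B = \frac{1}{3}.
So s(n) = - \frac{4 \left(-1\right)^{n}}{3} + \frac{\left(-4\right)^{n}}{3}.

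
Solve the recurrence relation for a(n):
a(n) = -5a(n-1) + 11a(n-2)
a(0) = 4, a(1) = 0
Characteristic equation: x² + 5x - 11 = 0.
Discriminant Δ = (-5)² + 4·(11) = 69.
Roots r₁,₂ = (-5 ± √69)/2, so r₁ = - \frac{5}{2} + \frac{\sqrt{69}}{2}, r₂ = - \frac{\sqrt{69}}{2} - \frac{5}{2}.
General solution: a(n) = A·r₁^n + B·r₂^n.
From the initial conditions, A + B = 4 and r₁A + r₂B = 0.
Since r₁ - r₂ = √69: A = (0 - (4)r₂)/√69 = \frac{10 \sqrt{69}}{69} + 2, and B = 4 - A = 2 - \frac{10 \sqrt{69}}{69}.
So a(n) = \left(\frac{10 \sqrt{69}}{69} + 2\right)\left(- \frac{5}{2} + \frac{\sqrt{69}}{2}\right)^n + \left(2 - \frac{10 \sqrt{69}}{69}\right)\left(- \frac{\sqrt{69}}{2} - \frac{5}{2}\right)^n.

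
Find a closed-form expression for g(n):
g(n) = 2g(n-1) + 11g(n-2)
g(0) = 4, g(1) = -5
Characteristic equation: x² - 2x - 11 = 0.
Discriminant Δ = (2)² + 4·(11) = 48.
Roots r₁,₂ = (2 ± √48)/2, so r₁ = 1 + 2 \sqrt{3}, r₂ = 1 - 2 \sqrt{3}.
General solution: g(n) = A·r₁^n + B·r₂^n.
From the initial conditions, A + B = 4 and r₁A + r₂B = -5.
Since r₁ - r₂ = √48: A = (-5 - (4)r₂)/√48 = 2 - \frac{3 \sqrt{3}}{4}, and B = 4 - A = \frac{3 \sqrt{3}}{4} + 2.
So g(n) = \left(2 - \frac{3 \sqrt{3}}{4}\right)\left(1 + 2 \sqrt{3}\right)^n + \left(\frac{3 \sqrt{3}}{4} + 2\right)\left(1 - 2 \sqrt{3}\right)^n.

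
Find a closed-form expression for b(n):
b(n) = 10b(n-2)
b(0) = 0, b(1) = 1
Characteristic equation: x² - 10 = 0.
Discriminant Δ = (0)² + 4·(10) = 40.
Roots r₁,₂ = (0 ± √40)/2, so r₁ = \sqrt{10}, r₂ = - \sqrt{10}.
General solution: b(n) = A·r₁^n + B·r₂^n.
From the initial conditions, A + B = 0 and r₁A + r₂B = 1.
Since r₁ - r₂ = √40: A = (1 - (0)r₂)/√40 = \frac{\sqrt{10}}{20}, and B = 0 - A = - \frac{\sqrt{10}}{20}.
So b(n) = \left(\frac{\sqrt{10}}{20}\right)\left(\sqrt{10}\right)^n + \left(- \frac{\sqrt{10}}{20}\right)\left(- \sqrt{10}\right)^n.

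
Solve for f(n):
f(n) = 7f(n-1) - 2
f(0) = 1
First-order linear non-homogeneous.
Homogeneous solution: f_h(n) = A·(7)^n.
Try constant particular solution f_p = K: K = 7K - 2 ⇒ K = \frac{1}{3}.
General: f(n) = A·(7)^n + \frac{1}{3}.
Apply f(0) = 1: A + \frac{1}{3} = 1 ⇒ A = \frac{2}{3}.
So f(n) = \frac{2 \cdot 7^{n}}{3} + \frac{1}{3}.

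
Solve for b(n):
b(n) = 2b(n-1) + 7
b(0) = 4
First-order linear non-homogeneous.
Homogeneous solution: b_h(n) = A·(2)^n.
Try constant particular solution b_p = K: K = 2K + 7 ⇒ K = -7.
General: b(n) = A·(2)^n - 7.
Apply b(0) = 4: A - 7 = 4 ⇒ A = 11.
So b(n) = 11 \cdot 2^{n} - 7.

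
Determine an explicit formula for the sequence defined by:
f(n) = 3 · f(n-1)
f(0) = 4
Pure geometric recurrence with ratio 3.
By induction f(n) = f(0) · (3)^n = 4 \cdot 3^{n}.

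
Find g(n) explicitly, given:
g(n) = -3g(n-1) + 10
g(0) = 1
First-order linear non-homogeneous.
Homogeneous solution: g_h(n) = A·(-3)^n.
Try constant particular solution g_p = K: K = -3K + 10 ⇒ K = \frac{5}{2}.
General: g(n) = A·(-3)^n + \frac{5}{2}.
Apply g(0) = 1: A + \frac{5}{2} = 1 ⇒ A = - \frac{3}{2}.
So g(n) = \frac{5}{2} - \frac{3 \left(-3\right)^{n}}{2}.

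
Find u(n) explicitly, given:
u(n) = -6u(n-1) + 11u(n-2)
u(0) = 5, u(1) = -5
Characteristic equation: x² + 6x - 11 = 0.
Discriminant Δ = (-6)² + 4·(11) = 80.
Roots r₁,₂ = (-6 ± √80)/2, so r₁ = -3 + 2 \sqrt{5}, r₂ = - 2 \sqrt{5} - 3.
General solution: u(n) = A·r₁^n + B·r₂^n.
From the initial conditions, A + B = 5 and r₁A + r₂B = -5.
Since r₁ - r₂ = √80: A = (-5 - (5)r₂)/√80 = \frac{\sqrt{5}}{2} + \frac{5}{2}, and B = 5 - A = \frac{5}{2} - \frac{\sqrt{5}}{2}.
So u(n) = \left(\frac{\sqrt{5}}{2} + \frac{5}{2}\right)\left(-3 + 2 \sqrt{5}\right)^n + \left(\frac{5}{2} - \frac{\sqrt{5}}{2}\right)\left(- 2 \sqrt{5} - 3\right)^n.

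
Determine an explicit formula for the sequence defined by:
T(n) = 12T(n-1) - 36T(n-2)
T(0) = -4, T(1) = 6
Characteristic equation: x² - 12x + 36 = 0, which is (x - (6))².
Repeated root r = 6.
General solution: T(n) = (A + Bn)·(6)^n.
From T(0) = -4: A = -4.
From T(1) = 6: (A + B)·(6) = 6 ⇒ B = 5.
So T(n) = \left(5 n - 4\right) \cdot (6)^n.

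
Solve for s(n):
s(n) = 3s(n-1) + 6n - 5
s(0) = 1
First-order linear with linear forcing.
Homogeneous solution: s_h(n) = A·(3)^n.
Try particular s_p(n) = pn + q. Substituting:
  pn + q = 3(p(n-1) + q) + 6n - 5.
Matching the n-coefficient: p = 3p + 6 ⇒ p = -3.
Matching constants: q = -3p + 3q - 5 ⇒ q = -2.
General: s(n) = A·(3)^n - 3 n - 2.
Apply s(0) = 1: A - 2 = 1 ⇒ A = 3.
So s(n) = 3 \cdot 3^{n} - 3 n - 2.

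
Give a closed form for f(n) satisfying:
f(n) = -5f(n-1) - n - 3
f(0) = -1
First-order linear with linear forcing.
Homogeneous solution: f_h(n) = A·(-5)^n.
Try particular f_p(n) = pn + q. Substituting:
  pn + q = -5(p(n-1) + q) - n - 3.
Matching the n-coefficient: p = -5p - 1 ⇒ p = - \frac{1}{6}.
Matching constants: q = 5p - 5q - 3 ⇒ q = - \frac{23}{36}.
General: f(n) = A·(-5)^n - \frac{n}{6} - \frac{23}{36}.
Apply f(0) = -1: A - \frac{23}{36} = -1 ⇒ A = - \frac{13}{36}.
So f(n) = - \frac{13 \left(-5\right)^{n}}{36} - \frac{n}{6} - \frac{23}{36}.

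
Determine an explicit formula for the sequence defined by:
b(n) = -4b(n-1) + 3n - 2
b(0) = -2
First-order linear with linear forcing.
Homogeneous solution: b_h(n) = A·(-4)^n.
Try particular b_p(n) = pn + q. Substituting:
  pn + q = -4(p(n-1) + q) + 3n - 2.
Matching the n-coefficient: p = -4p + 3 ⇒ p = \frac{3}{5}.
Matching constants: q = 4p - 4q - 2 ⇒ q = \frac{2}{25}.
General: b(n) = A·(-4)^n + \frac{3 n}{5} + \frac{2}{25}.
Apply b(0) = -2: A + \frac{2}{25} = -2 ⇒ A = - \frac{52}{25}.
So b(n) = - \frac{52 \left(-4\right)^{n}}{25} + \frac{3 n}{5} + \frac{2}{25}.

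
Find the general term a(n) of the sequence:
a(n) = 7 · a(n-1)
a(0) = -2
Pure geometric recurrence with ratio 7.
By induction a(n) = a(0) · (7)^n = - 2 \cdot 7^{n}.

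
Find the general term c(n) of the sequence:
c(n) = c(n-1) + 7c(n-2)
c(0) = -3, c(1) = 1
Characteristic equation: x² - x - 7 = 0.
Discriminant Δ = (1)² + 4·(7) = 29.
Roots r₁,₂ = (1 ± √29)/2, so r₁ = \frac{1}{2} + \frac{\sqrt{29}}{2}, r₂ = \frac{1}{2} - \frac{\sqrt{29}}{2}.
General solution: c(n) = A·r₁^n + B·r₂^n.
From the initial conditions, A + B = -3 and r₁A + r₂B = 1.
Since r₁ - r₂ = √29: A = (1 - (-3)r₂)/√29 = - \frac{3}{2} + \frac{5 \sqrt{29}}{58}, and B = -3 - A = - \frac{3}{2} - \frac{5 \sqrt{29}}{58}.
So c(n) = \left(- \frac{3}{2} + \frac{5 \sqrt{29}}{58}\right)\left(\frac{1}{2} + \frac{\sqrt{29}}{2}\right)^n + \left(- \frac{3}{2} - \frac{5 \sqrt{29}}{58}\right)\left(\frac{1}{2} - \frac{\sqrt{29}}{2}\right)^n.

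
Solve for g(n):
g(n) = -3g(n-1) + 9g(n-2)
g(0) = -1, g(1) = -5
Characteristic equation: x² + 3x - 9 = 0.
Discriminant Δ = (-3)² + 4·(9) = 45.
Roots r₁,₂ = (-3 ± √45)/2, so r₁ = - \frac{3}{2} + \frac{3 \sqrt{5}}{2}, r₂ = - \frac{3 \sqrt{5}}{2} - \frac{3}{2}.
General solution: g(n) = A·r₁^n + B·r₂^n.
From the initial conditions, A + B = -1 and r₁A + r₂B = -5.
Since r₁ - r₂ = √45: A = (-5 - (-1)r₂)/√45 = - \frac{13 \sqrt{5}}{30} - \frac{1}{2}, and B = -1 - A = - \frac{1}{2} + \frac{13 \sqrt{5}}{30}.
So g(n) = \left(- \frac{13 \sqrt{5}}{30} - \frac{1}{2}\right)\left(- \frac{3}{2} + \frac{3 \sqrt{5}}{2}\right)^n + \left(- \frac{1}{2} + \frac{13 \sqrt{5}}{30}\right)\left(- \frac{3 \sqrt{5}}{2} - \frac{3}{2}\right)^n.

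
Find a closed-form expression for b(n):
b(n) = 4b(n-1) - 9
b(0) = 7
First-order linear non-homogeneous.
Homogeneous solution: b_h(n) = A·(4)^n.
Try constant particular solution b_p = K: K = 4K - 9 ⇒ K = 3.
General: b(n) = A·(4)^n + 3.
Apply b(0) = 7: A + 3 = 7 ⇒ A = 4.
So b(n) = 4 \cdot 4^{n} + 3.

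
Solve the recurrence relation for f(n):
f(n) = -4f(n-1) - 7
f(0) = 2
First-order linear non-homogeneous.
Homogeneous solution: f_h(n) = A·(-4)^n.
Try constant particular solution f_p = K: K = -4K - 7 ⇒ K = - \frac{7}{5}.
General: f(n) = A·(-4)^n - \frac{7}{5}.
Apply f(0) = 2: A - \frac{7}{5} = 2 ⇒ A = \frac{17}{5}.
So f(n) = \frac{17 \left(-4\right)^{n}}{5} - \frac{7}{5}.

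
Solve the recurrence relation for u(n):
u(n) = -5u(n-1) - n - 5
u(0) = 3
First-order linear with linear forcing.
Homogeneous solution: u_h(n) = A·(-5)^n.
Try particular u_p(n) = pn + q. Substituting:
  pn + q = -5(p(n-1) + q) - n - 5.
Matching the n-coefficient: p = -5p - 1 ⇒ p = - \frac{1}{6}.
Matching constants: q = 5p - 5q - 5 ⇒ q = - \frac{35}{36}.
General: u(n) = A·(-5)^n - \frac{n}{6} - \frac{35}{36}.
Apply u(0) = 3: A - \frac{35}{36} = 3 ⇒ A = \frac{143}{36}.
So u(n) = \frac{143 \left(-5\right)^{n}}{36} - \frac{n}{6} - \frac{35}{36}.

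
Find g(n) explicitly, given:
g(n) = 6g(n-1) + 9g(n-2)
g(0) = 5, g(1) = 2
Characteristic equation: x² - 6x - 9 = 0.
Discriminant Δ = (6)² + 4·(9) = 72.
Roots r₁,₂ = (6 ± √72)/2, so r₁ = 3 + 3 \sqrt{2}, r₂ = 3 - 3 \sqrt{2}.
General solution: g(n) = A·r₁^n + B·r₂^n.
From the initial conditions, A + B = 5 and r₁A + r₂B = 2.
Since r₁ - r₂ = √72: A = (2 - (5)r₂)/√72 = \frac{5}{2} - \frac{13 \sqrt{2}}{12}, and B = 5 - A = \frac{13 \sqrt{2}}{12} + \frac{5}{2}.
So g(n) = \left(\frac{5}{2} - \frac{13 \sqrt{2}}{12}\right)\left(3 + 3 \sqrt{2}\right)^n + \left(\frac{13 \sqrt{2}}{12} + \frac{5}{2}\right)\left(3 - 3 \sqrt{2}\right)^n.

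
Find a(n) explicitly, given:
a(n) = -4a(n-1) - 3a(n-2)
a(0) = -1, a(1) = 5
Characteristic equation: x² + 4x + 3 = 0, which factors as (x - (-1))(x - (-3)) = 0.
Roots r₁ = -1, r₂ = -3 (distinct).
General solution: a(n) = A·(-1)^n + B·(-3)^n.
From a(0) = -1: A + B = -1.
From a(1) = 5: -A - 3B = 5.
Solving: A = 1, B = -2.
So a(n) = \left(-1\right)^{n} - 2 \left(-3\right)^{n}.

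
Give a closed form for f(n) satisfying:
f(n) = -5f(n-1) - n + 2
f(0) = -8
First-order linear with linear forcing.
Homogeneous solution: f_h(n) = A·(-5)^n.
Try particular f_p(n) = pn + q. Substituting:
  pn + q = -5(p(n-1) + q) - n + 2.
Matching the n-coefficient: p = -5p - 1 ⇒ p = - \frac{1}{6}.
Matching constants: q = 5p - 5q + 2 ⇒ q = \frac{7}{36}.
General: f(n) = A·(-5)^n - \frac{n}{6} + \frac{7}{36}.
Apply f(0) = -8: A + \frac{7}{36} = -8 ⇒ A = - \frac{295}{36}.
So f(n) = - \frac{295 \left(-5\right)^{n}}{36} - \frac{n}{6} + \frac{7}{36}.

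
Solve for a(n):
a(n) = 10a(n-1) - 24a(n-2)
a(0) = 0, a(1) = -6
Characteristic equation: x² - 10x + 24 = 0, which factors as (x - (6))(x - (4)) = 0.
Roots r₁ = 6, r₂ = 4 (distinct).
General solution: a(n) = A·(6)^n + B·(4)^n.
From a(0) = 0: A + B = 0.
From a(1) = -6: 6A + 4B = -6.
Solving: A = -3, B = 3.
So a(n) = 3 \cdot 4^{n} - 3 \cdot 6^{n}.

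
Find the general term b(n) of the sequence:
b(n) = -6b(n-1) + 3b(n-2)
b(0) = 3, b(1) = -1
Characteristic equation: x² + 6x - 3 = 0.
Discriminant Δ = (-6)² + 4·(3) = 48.
Roots r₁,₂ = (-6 ± √48)/2, so r₁ = -3 + 2 \sqrt{3}, r₂ = - 2 \sqrt{3} - 3.
General solution: b(n) = A·r₁^n + B·r₂^n.
From the initial conditions, A + B = 3 and r₁A + r₂B = -1.
Since r₁ - r₂ = √48: A = (-1 - (3)r₂)/√48 = \frac{2 \sqrt{3}}{3} + \frac{3}{2}, and B = 3 - A = \frac{3}{2} - \frac{2 \sqrt{3}}{3}.
So b(n) = \left(\frac{2 \sqrt{3}}{3} + \frac{3}{2}\right)\left(-3 + 2 \sqrt{3}\right)^n + \left(\frac{3}{2} - \frac{2 \sqrt{3}}{3}\right)\left(- 2 \sqrt{3} - 3\right)^n.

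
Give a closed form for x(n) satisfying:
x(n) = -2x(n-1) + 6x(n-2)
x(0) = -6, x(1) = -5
Characteristic equation: x² + 2x - 6 = 0.
Discriminant Δ = (-2)² + 4·(6) = 28.
Roots r₁,₂ = (-2 ± √28)/2, so r₁ = -1 + \sqrt{7}, r₂ = - \sqrt{7} - 1.
General solution: x(n) = A·r₁^n + B·r₂^n.
From the initial conditions, A + B = -6 and r₁A + r₂B = -5.
Since r₁ - r₂ = √28: A = (-5 - (-6)r₂)/√28 = -3 - \frac{11 \sqrt{7}}{14}, and B = -6 - A = -3 + \frac{11 \sqrt{7}}{14}.
So x(n) = \left(-3 - \frac{11 \sqrt{7}}{14}\right)\left(-1 + \sqrt{7}\right)^n + \left(-3 + \frac{11 \sqrt{7}}{14}\right)\left(- \sqrt{7} - 1\right)^n.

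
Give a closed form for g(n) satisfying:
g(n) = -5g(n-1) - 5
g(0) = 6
First-order linear non-homogeneous.
Homogeneous solution: g_h(n) = A·(-5)^n.
Try constant particular solution g_p = K: K = -5K - 5 ⇒ K = - \frac{5}{6}.
General: g(n) = A·(-5)^n - \frac{5}{6}.
Apply g(0) = 6: A - \frac{5}{6} = 6 ⇒ A = \frac{41}{6}.
So g(n) = \frac{41 \left(-5\right)^{n}}{6} - \frac{5}{6}.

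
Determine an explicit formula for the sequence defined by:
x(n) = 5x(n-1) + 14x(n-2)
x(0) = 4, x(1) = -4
Characteristic equation: x² - 5x - 14 = 0, which factors as (x - (-2))(x - (7)) = 0.
Roots r₁ = -2, r₂ = 7 (distinct).
General solution: x(n) = A·(-2)^n + B·(7)^n.
From x(0) = 4: A + B = 4.
From x(1) = -4: -2A + 7B = -4.
Solving: A = \frac{32}{9}, B = \frac{4}{9}.
So x(n) = \frac{32 \left(-2\right)^{n}}{9} + \frac{4 \cdot 7^{n}}{9}.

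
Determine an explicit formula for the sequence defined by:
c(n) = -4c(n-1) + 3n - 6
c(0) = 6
First-order linear with linear forcing.
Homogeneous solution: c_h(n) = A·(-4)^n.
Try particular c_p(n) = pn + q. Substituting:
  pn + q = -4(p(n-1) + q) + 3n - 6.
Matching the n-coefficient: p = -4p + 3 ⇒ p = \frac{3}{5}.
Matching constants: q = 4p - 4q - 6 ⇒ q = - \frac{18}{25}.
General: c(n) = A·(-4)^n + \frac{3 n}{5} - \frac{18}{25}.
Apply c(0) = 6: A - \frac{18}{25} = 6 ⇒ A = \frac{168}{25}.
So c(n) = \frac{168 \left(-4\right)^{n}}{25} + \frac{3 n}{5} - \frac{18}{25}.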